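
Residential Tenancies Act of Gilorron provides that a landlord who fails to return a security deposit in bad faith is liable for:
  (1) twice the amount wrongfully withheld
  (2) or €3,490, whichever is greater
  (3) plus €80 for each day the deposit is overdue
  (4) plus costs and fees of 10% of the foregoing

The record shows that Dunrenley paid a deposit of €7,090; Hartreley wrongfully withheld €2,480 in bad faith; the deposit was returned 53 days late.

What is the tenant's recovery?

Doubled: 2 × €2,480 = €4,960
Minimum €3,490: €4,960 meets the minimum, no increase.
Late-return penalty: 53 × €80 = €4,240
Damages plus late penalty: €4,960 + €4,240 = €9,200
Costs and fees: 10% of €9,200 = €920
Total recovery: €9,200 + €920 = €10,120

€10,120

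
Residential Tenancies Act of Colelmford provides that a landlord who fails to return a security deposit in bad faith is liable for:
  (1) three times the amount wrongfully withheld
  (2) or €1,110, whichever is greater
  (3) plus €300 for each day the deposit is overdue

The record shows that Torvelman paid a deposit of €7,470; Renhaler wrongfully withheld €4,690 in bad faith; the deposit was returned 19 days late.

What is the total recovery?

Trebled: 3 × €4,690 = €14,070
Minimum €1,110: €14,070 meets the minimum, no increase.
Late-return penalty: 19 × €300 = €5,700
Damages plus late penalty: €14,070 + €5,700 = €19,770

Recovery: €19,770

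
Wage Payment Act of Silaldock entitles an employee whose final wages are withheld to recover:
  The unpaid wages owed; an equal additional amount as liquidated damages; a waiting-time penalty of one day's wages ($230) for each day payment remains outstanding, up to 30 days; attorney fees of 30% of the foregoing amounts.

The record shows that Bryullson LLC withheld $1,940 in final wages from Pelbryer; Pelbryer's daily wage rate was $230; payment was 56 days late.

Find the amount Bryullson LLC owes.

Liquidated damages (equal amount): $1,940
Penalty days: min(56, 30) = 30
Waiting-time penalty: 30 × $230 = $6,900
Subtotal: $1,940 + $1,940 + $6,900 = $10,780
Attorney fees: 30% of $10,780 = $3,234
Total award: $10,780 + $3,234 = $14,014

$14,014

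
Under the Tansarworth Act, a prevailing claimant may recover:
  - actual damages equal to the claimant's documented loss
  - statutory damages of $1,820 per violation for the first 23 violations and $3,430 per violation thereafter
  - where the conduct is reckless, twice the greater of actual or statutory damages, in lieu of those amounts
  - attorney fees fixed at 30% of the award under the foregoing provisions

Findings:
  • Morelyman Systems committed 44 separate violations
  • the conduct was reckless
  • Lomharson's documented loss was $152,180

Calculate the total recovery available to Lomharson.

First 23 violations: 23 × $1,820 = $41,860
Remaining violations: (44 − 23) × $3,430 = $72,030
Statutory damages: $41,860 + $72,030 = $113,890
Greater of actual damages ($152,180) or statutory damages ($113,890): $152,180
Doubled: 2 × $152,180 = $304,360
Attorney fees: 30% of $304,360 = $91,308
Total recovery: $304,360 + $91,308 = $395,668

Total recovery: $395,668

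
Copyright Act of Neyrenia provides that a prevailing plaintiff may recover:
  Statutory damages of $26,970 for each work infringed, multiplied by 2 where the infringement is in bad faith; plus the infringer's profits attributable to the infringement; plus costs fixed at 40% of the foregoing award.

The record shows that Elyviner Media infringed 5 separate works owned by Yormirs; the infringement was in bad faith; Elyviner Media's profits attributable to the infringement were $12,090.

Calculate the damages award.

$394,506

Statutory damages: 5 × $26,970 = $134,850
Doubled: 2 × $134,850 = $269,700
Combined award: $269,700 + $12,090 = $281,790
Costs: 40% of $281,790 = $112,716
Award plus costs: $281,790 + $112,716 = $394,506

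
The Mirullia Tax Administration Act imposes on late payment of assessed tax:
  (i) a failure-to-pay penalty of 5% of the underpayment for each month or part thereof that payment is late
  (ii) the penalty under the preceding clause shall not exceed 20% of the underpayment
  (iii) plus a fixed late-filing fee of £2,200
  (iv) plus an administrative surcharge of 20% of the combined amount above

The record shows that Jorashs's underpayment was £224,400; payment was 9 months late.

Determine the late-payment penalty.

£56,496

Accrued rate: 5% × 9 = 45%, capped at 20% → 20%
Failure-to-pay penalty: 20% of £224,400 = £44,880
Penalty before surcharge: £44,880 + £2,200 = £47,080
Administrative surcharge: 20% of £47,080 = £9,416
Total penalty: £47,080 + £9,416 = £56,496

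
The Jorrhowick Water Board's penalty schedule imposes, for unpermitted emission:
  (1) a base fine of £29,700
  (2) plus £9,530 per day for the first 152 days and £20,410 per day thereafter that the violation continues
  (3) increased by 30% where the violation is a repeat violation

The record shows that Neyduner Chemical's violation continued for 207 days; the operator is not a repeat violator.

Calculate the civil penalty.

£2,600,810

First 152 days: 152 × £9,530 = £1,448,560
Remaining days: (207 − 152) × £20,410 = £1,122,550
Per-day component: £1,448,560 + £1,122,550 = £2,571,110
Base plus per-day: £29,700 + £2,571,110 = £2,600,810
The operator is not a repeat violator: no 30% increase.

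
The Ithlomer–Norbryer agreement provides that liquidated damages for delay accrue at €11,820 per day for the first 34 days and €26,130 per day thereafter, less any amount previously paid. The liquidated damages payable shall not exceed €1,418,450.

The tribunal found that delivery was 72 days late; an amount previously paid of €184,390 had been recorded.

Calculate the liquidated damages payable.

First 34 days: 34 × €11,820 = €401,880
Remaining days: (72 − 34) × €26,130 = €992,940
Accrued per-day damages: €401,880 + €992,940 = €1,394,820
Less amount previously paid: €1,394,820 − €184,390 = €1,210,430
Cap at €1,418,450: €1,210,430 is within the cap, no reduction.

Liquidated damages: €1,210,430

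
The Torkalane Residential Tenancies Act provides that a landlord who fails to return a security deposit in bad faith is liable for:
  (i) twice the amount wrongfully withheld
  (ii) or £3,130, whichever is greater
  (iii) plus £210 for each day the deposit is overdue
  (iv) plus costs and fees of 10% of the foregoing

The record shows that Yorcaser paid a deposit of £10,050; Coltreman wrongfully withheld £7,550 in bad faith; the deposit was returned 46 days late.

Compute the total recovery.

Doubled: 2 × £7,550 = £15,100
Minimum £3,130: £15,100 meets the minimum, no increase.
Late-return penalty: 46 × £210 = £9,660
Damages plus late penalty: £15,100 + £9,660 = £24,760
Costs and fees: 10% of £24,760 = £2,476
Total recovery: £24,760 + £2,476 = £27,236

£27,236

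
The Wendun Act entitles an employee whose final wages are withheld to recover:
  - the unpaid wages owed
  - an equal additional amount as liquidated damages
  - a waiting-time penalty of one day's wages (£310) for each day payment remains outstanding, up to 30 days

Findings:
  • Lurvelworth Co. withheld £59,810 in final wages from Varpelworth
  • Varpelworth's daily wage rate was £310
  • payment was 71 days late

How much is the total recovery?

Liquidated damages (equal amount): £59,810
Penalty days: min(71, 30) = 30
Waiting-time penalty: 30 × £310 = £9,300
Total award: £59,810 + £59,810 + £9,300 = £128,920

£128,920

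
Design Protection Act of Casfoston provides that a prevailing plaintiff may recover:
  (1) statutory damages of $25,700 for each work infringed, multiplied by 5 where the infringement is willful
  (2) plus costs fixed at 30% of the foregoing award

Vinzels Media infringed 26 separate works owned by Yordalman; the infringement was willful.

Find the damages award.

Statutory damages: 26 × $25,700 = $668,200
Multiplied by 5: 5 × $668,200 = $3,341,000
Costs: 30% of $3,341,000 = $1,002,300
Award plus costs: $3,341,000 + $1,002,300 = $4,343,300

$4,343,300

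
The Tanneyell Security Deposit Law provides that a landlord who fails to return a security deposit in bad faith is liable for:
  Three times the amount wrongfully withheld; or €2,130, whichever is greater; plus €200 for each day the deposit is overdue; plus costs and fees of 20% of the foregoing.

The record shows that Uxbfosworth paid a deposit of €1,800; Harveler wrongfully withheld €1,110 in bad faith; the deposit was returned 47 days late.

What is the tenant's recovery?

Trebled: 3 × €1,110 = €3,330
Minimum €2,130: €3,330 meets the minimum, no increase.
Late-return penalty: 47 × €200 = €9,400
Damages plus late penalty: €3,330 + €9,400 = €12,730
Costs and fees: 20% of €12,730 = €2,546
Total recovery: €12,730 + €2,546 = €15,276

€15,276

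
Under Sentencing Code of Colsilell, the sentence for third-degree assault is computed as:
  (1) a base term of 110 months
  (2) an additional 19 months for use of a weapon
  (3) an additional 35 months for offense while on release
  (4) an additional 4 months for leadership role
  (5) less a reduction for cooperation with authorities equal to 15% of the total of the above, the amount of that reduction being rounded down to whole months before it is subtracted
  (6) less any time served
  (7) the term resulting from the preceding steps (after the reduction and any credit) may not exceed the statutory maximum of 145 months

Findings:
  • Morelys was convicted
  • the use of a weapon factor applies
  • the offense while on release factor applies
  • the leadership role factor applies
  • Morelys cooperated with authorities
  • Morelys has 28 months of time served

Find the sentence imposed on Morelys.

Use of a weapon enhancement: +19 months
Offense while on release enhancement: +35 months
Leadership role enhancement: +4 months
Adjusted term: 110 months + 19 months + 35 months + 4 months = 168 months
Cooperation with authorities reduction: 15% of 168 months = 25 months (rounded down)
After reduction: 168 − 25 = 143 months
Less time served: 143 months − 28 months = 115 months
Cap at 145 months: 115 months is within the cap, no reduction.

115 months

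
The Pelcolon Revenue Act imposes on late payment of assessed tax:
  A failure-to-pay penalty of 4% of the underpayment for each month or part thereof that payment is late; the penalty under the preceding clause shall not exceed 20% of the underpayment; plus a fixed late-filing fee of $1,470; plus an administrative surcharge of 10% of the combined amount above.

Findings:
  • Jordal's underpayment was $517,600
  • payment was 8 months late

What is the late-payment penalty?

Accrued rate: 4% × 8 = 32%, capped at 20% → 20%
Failure-to-pay penalty: 20% of $517,600 = $103,520
Penalty before surcharge: $103,520 + $1,470 = $104,990
Administrative surcharge: 10% of $104,990 = $10,499
Total penalty: $104,990 + $10,499 = $115,489

Penalty: $115,489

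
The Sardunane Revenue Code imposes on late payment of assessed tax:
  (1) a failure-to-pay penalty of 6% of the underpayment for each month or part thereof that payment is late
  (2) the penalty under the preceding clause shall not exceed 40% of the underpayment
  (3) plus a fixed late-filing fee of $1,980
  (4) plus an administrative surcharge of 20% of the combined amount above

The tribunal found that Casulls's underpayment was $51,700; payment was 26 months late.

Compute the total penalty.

$27,192

Accrued rate: 6% × 26 = 156%, capped at 40% → 40%
Failure-to-pay penalty: 40% of $51,700 = $20,680
Penalty before surcharge: $20,680 + $1,980 = $22,660
Administrative surcharge: 20% of $22,660 = $4,532
Total penalty: $22,660 + $4,532 = $27,192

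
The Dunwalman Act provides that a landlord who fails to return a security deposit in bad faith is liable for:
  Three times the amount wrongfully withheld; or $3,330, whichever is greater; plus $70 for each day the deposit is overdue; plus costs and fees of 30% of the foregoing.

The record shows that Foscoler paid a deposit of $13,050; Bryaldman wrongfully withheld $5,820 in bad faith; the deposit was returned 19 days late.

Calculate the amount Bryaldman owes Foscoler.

$24,427

Trebled: 3 × $5,820 = $17,460
Minimum $3,330: $17,460 meets the minimum, no increase.
Late-return penalty: 19 × $70 = $1,330
Damages plus late penalty: $17,460 + $1,330 = $18,790
Costs and fees: 30% of $18,790 = $5,637
Total recovery: $18,790 + $5,637 = $24,427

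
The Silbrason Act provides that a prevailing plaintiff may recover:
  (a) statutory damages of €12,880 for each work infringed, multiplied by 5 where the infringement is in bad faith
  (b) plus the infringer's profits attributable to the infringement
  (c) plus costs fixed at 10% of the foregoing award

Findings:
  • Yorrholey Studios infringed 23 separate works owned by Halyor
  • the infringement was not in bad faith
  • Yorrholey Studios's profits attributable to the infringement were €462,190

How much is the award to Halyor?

€834,273

Statutory damages: 23 × €12,880 = €296,240
Infringement not in bad faith: no ×5 enhancement.
Combined award: €296,240 + €462,190 = €758,430
Costs: 10% of €758,430 = €75,843
Award plus costs: €758,430 + €75,843 = €834,273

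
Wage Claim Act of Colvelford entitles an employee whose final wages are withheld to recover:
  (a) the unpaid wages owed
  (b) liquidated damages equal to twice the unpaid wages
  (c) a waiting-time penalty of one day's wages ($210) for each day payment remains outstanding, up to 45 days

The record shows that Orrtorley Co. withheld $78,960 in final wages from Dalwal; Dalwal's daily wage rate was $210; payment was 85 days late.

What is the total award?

Doubled: 2 × $78,960 = $157,920
Penalty days: min(85, 45) = 45
Waiting-time penalty: 45 × $210 = $9,450
Total award: $78,960 + $157,920 + $9,450 = $246,330

Total award: $246,330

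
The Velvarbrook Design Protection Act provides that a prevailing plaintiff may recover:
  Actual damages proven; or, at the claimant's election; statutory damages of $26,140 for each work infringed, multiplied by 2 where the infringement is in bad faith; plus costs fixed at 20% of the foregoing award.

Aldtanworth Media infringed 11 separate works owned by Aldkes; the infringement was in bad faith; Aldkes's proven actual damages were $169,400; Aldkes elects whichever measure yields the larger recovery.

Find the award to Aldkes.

Statutory damages: 11 × $26,140 = $287,540
Doubled: 2 × $287,540 = $575,080
Greater of actual damages ($169,400) or enhanced statutory damages ($575,080): $575,080
Costs: 20% of $575,080 = $115,016
Award plus costs: $575,080 + $115,016 = $690,096

$690,096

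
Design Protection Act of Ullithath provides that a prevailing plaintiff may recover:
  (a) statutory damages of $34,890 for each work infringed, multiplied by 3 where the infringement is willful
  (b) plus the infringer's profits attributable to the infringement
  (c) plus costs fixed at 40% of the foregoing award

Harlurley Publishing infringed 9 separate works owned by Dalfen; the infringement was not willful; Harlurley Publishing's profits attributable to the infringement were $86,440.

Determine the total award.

$560,630

Statutory damages: 9 × $34,890 = $314,010
Infringement not willful: no ×3 enhancement.
Combined award: $314,010 + $86,440 = $400,450
Costs: 40% of $400,450 = $160,180
Award plus costs: $400,450 + $160,180 = $560,630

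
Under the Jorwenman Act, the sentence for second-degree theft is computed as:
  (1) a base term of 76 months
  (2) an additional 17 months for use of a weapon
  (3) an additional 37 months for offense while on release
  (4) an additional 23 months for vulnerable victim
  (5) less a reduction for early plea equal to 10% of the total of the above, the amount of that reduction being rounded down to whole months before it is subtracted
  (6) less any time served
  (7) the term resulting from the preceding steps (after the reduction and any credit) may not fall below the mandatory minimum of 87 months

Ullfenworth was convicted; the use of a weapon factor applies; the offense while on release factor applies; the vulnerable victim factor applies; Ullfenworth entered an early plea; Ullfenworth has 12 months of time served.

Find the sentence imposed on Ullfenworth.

126 months

Use of a weapon enhancement: +17 months
Offense while on release enhancement: +37 months
Vulnerable victim enhancement: +23 months
Adjusted term: 76 months + 17 months + 37 months + 23 months = 153 months
Early plea reduction: 10% of 153 months = 15 months (rounded down)
After reduction: 153 − 15 = 138 months
Less time served: 138 months − 12 months = 126 months
Minimum 87 months: 126 months meets the minimum, no increase.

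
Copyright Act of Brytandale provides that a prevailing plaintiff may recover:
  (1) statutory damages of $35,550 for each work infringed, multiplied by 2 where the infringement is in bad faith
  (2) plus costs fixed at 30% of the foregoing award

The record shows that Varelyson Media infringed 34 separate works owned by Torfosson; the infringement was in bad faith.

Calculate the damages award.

$3,142,620

Statutory damages: 34 × $35,550 = $1,208,700
Doubled: 2 × $1,208,700 = $2,417,400
Costs: 30% of $2,417,400 = $725,220
Award plus costs: $2,417,400 + $725,220 = $3,142,620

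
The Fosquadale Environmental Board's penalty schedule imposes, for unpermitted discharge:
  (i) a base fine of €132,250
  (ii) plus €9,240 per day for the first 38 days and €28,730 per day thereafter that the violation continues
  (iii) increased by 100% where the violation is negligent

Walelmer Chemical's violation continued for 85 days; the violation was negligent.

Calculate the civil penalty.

First 38 days: 38 × €9,240 = €351,120
Remaining days: (85 − 38) × €28,730 = €1,350,310
Per-day component: €351,120 + €1,350,310 = €1,701,430
Base plus per-day: €132,250 + €1,701,430 = €1,833,680
Enhancement: 100% of €1,833,680 = €1,833,680
Enhanced fine: €1,833,680 + €1,833,680 = €3,667,360

€3,667,360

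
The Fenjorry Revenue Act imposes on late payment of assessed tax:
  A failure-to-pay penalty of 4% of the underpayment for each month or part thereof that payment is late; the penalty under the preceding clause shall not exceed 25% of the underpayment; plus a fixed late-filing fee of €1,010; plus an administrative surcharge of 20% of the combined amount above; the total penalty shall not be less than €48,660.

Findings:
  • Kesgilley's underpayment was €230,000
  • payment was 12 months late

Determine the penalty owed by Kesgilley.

€70,212

Accrued rate: 4% × 12 = 48%, capped at 25% → 25%
Failure-to-pay penalty: 25% of €230,000 = €57,500
Penalty before surcharge: €57,500 + €1,010 = €58,510
Administrative surcharge: 20% of €58,510 = €11,702
Total penalty: €58,510 + €11,702 = €70,212
Minimum €48,660: €70,212 meets the minimum, no increase.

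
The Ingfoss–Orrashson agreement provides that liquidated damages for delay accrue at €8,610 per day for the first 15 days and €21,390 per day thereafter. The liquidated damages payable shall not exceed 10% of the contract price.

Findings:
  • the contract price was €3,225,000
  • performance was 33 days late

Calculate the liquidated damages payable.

€322,500

First 15 days: 15 × €8,610 = €129,150
Remaining days: (33 − 15) × €21,390 = €385,020
Accrued per-day damages: €129,150 + €385,020 = €514,170
Cap: 10% of €3,225,000 = €322,500
Cap at €322,500: €514,170 exceeds the cap → €322,500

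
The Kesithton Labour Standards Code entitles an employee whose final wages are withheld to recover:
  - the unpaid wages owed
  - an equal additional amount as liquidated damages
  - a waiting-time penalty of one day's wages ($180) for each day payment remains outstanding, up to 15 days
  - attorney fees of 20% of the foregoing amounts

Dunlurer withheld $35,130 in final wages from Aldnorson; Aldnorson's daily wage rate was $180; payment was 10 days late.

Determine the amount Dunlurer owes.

Liquidated damages (equal amount): $35,130
Penalty days: min(10, 15) = 10
Waiting-time penalty: 10 × $180 = $1,800
Subtotal: $35,130 + $35,130 + $1,800 = $72,060
Attorney fees: 20% of $72,060 = $14,412
Total award: $72,060 + $14,412 = $86,472

$86,472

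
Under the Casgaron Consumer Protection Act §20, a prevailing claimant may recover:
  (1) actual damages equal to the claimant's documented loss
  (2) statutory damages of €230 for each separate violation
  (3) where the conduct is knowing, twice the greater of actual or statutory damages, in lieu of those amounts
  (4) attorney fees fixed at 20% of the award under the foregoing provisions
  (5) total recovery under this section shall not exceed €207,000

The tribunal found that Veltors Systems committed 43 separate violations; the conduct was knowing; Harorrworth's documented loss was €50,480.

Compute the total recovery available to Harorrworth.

Statutory damages: 43 × €230 = €9,890
Greater of actual damages (€50,480) or statutory damages (€9,890): €50,480
Doubled: 2 × €50,480 = €100,960
Attorney fees: 20% of €100,960 = €20,192
Total before cap: €100,960 + €20,192 = €121,152
Cap at €207,000: €121,152 is within the cap, no reduction.

Total recovery: €121,152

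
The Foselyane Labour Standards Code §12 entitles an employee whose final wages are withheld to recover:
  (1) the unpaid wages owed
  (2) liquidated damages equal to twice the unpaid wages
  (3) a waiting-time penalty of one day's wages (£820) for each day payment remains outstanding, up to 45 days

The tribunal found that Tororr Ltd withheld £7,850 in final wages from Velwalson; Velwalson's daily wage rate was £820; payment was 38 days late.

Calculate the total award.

Doubled: 2 × £7,850 = £15,700
Penalty days: min(38, 45) = 38
Waiting-time penalty: 38 × £820 = £31,160
Total award: £7,850 + £15,700 + £31,160 = £54,710

£54,710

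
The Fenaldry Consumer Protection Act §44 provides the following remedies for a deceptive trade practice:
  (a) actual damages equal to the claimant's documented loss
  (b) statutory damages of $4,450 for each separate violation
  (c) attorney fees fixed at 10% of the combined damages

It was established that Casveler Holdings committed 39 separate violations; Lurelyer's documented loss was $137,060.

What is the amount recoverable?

Statutory damages: 39 × $4,450 = $173,550
Combined damages: $137,060 + $173,550 = $310,610
Attorney fees: 10% of $310,610 = $31,061
Total recovery: $310,610 + $31,061 = $341,671

$341,671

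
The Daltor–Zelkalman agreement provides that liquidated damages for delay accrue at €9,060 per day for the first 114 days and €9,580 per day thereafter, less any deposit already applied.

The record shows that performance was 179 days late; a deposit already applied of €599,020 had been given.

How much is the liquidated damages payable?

Liquidated damages: €1,056,520

First 114 days: 114 × €9,060 = €1,032,840
Remaining days: (179 − 114) × €9,580 = €622,700
Accrued per-day damages: €1,032,840 + €622,700 = €1,655,540
Less deposit already applied: €1,655,540 − €599,020 = €1,056,520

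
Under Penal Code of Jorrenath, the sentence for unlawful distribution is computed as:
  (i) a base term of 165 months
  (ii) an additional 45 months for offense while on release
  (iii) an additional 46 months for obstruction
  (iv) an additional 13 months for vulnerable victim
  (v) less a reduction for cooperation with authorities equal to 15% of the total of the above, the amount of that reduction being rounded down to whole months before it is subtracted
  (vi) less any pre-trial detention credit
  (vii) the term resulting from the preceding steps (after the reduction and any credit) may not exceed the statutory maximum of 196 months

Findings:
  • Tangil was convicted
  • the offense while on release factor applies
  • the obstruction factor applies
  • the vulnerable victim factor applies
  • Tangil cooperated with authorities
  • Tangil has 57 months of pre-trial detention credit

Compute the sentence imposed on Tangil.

Offense while on release enhancement: +45 months
Obstruction enhancement: +46 months
Vulnerable victim enhancement: +13 months
Adjusted term: 165 months + 45 months + 46 months + 13 months = 269 months
Cooperation with authorities reduction: 15% of 269 months = 40 months (rounded down)
After reduction: 269 − 40 = 229 months
Less pre-trial detention credit: 229 months − 57 months = 172 months
Cap at 196 months: 172 months is within the cap, no reduction.

172 months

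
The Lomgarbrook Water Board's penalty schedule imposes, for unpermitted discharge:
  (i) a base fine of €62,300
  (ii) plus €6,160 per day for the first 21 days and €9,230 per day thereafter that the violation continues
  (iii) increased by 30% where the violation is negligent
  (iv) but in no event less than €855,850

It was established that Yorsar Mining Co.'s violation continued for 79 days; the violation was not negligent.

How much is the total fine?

First 21 days: 21 × €6,160 = €129,360
Remaining days: (79 − 21) × €9,230 = €535,340
Per-day component: €129,360 + €535,340 = €664,700
Base plus per-day: €62,300 + €664,700 = €727,000
The violation was not negligent: no 30% increase.
Minimum €855,850: €727,000 is below the minimum → €855,850

€855,850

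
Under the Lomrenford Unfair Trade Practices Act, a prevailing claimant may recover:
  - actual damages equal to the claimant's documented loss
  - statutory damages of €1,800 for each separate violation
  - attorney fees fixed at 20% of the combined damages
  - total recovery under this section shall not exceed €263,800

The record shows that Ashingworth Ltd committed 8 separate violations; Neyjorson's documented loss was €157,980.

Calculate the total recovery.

Statutory damages: 8 × €1,800 = €14,400
Combined damages: €157,980 + €14,400 = €172,380
Attorney fees: 20% of €172,380 = €34,476
Total before cap: €172,380 + €34,476 = €206,856
Cap at €263,800: €206,856 is within the cap, no reduction.

Total recovery: €206,856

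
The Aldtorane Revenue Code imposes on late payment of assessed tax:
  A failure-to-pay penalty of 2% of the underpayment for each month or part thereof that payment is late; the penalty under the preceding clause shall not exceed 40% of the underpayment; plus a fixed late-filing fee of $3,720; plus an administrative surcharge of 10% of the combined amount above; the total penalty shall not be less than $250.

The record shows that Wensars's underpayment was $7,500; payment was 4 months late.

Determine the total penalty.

$4,752

Accrued rate: 2% × 4 = 8%, capped at 40% → 8%
Failure-to-pay penalty: 8% of $7,500 = $600
Penalty before surcharge: $600 + $3,720 = $4,320
Administrative surcharge: 10% of $4,320 = $432
Total penalty: $4,320 + $432 = $4,752
Minimum $250: $4,752 meets the minimum, no increase.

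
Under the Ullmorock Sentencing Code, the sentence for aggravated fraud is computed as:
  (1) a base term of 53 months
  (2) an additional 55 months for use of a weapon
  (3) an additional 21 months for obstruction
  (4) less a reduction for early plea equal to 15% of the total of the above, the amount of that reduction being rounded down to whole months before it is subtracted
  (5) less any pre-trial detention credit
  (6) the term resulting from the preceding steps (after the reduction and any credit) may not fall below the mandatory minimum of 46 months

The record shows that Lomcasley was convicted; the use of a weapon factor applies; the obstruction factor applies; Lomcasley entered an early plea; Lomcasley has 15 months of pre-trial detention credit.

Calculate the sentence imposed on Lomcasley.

Use of a weapon enhancement: +55 months
Obstruction enhancement: +21 months
Adjusted term: 53 months + 55 months + 21 months = 129 months
Early plea reduction: 15% of 129 months = 19 months (rounded down)
After reduction: 129 − 19 = 110 months
Less pre-trial detention credit: 110 months − 15 months = 95 months
Minimum 46 months: 95 months meets the minimum, no increase.

95 months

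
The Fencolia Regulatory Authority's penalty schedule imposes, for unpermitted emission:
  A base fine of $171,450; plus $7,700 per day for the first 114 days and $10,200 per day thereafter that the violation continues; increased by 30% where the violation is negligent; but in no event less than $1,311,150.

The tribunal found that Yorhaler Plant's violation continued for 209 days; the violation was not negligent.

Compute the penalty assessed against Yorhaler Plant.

Civil penalty: $2,018,250

First 114 days: 114 × $7,700 = $877,800
Remaining days: (209 − 114) × $10,200 = $969,000
Per-day component: $877,800 + $969,000 = $1,846,800
Base plus per-day: $171,450 + $1,846,800 = $2,018,250
The violation was not negligent: no 30% increase.
Minimum $1,311,150: $2,018,250 meets the minimum, no increase.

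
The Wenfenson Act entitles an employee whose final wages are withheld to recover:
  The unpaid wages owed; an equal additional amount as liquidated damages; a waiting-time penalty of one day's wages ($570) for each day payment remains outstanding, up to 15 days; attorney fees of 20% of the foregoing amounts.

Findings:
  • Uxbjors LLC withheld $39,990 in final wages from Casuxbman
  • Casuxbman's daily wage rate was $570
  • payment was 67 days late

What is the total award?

Total award: $106,236

Liquidated damages (equal amount): $39,990
Penalty days: min(67, 15) = 15
Waiting-time penalty: 15 × $570 = $8,550
Subtotal: $39,990 + $39,990 + $8,550 = $88,530
Attorney fees: 20% of $88,530 = $17,706
Total award: $88,530 + $17,706 = $106,236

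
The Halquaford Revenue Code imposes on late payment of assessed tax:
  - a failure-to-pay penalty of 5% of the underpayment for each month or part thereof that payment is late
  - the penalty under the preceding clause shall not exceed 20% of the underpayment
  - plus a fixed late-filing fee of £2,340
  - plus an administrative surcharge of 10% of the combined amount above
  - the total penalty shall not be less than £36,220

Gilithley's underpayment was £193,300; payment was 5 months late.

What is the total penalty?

£45,100

Accrued rate: 5% × 5 = 25%, capped at 20% → 20%
Failure-to-pay penalty: 20% of £193,300 = £38,660
Penalty before surcharge: £38,660 + £2,340 = £41,000
Administrative surcharge: 10% of £41,000 = £4,100
Total penalty: £41,000 + £4,100 = £45,100
Minimum £36,220: £45,100 meets the minimum, no increase.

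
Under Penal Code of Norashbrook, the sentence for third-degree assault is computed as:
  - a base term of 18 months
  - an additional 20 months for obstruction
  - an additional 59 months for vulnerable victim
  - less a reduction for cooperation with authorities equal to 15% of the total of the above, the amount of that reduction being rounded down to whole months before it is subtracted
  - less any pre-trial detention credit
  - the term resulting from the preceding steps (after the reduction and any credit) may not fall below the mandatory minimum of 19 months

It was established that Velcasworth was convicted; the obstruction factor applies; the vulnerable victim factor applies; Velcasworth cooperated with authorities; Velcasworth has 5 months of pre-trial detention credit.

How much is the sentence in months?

Obstruction enhancement: +20 months
Vulnerable victim enhancement: +59 months
Adjusted term: 18 months + 20 months + 59 months = 97 months
Cooperation with authorities reduction: 15% of 97 months = 14 months (rounded down)
After reduction: 97 − 14 = 83 months
Less pre-trial detention credit: 83 months − 5 months = 78 months
Minimum 19 months: 78 months meets the minimum, no increase.

78 months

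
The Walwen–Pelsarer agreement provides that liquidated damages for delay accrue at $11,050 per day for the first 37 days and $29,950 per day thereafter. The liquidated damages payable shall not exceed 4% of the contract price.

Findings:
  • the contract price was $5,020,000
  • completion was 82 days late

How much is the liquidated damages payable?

$200,800

First 37 days: 37 × $11,050 = $408,850
Remaining days: (82 − 37) × $29,950 = $1,347,750
Accrued per-day damages: $408,850 + $1,347,750 = $1,756,600
Cap: 4% of $5,020,000 = $200,800
Cap at $200,800: $1,756,600 exceeds the cap → $200,800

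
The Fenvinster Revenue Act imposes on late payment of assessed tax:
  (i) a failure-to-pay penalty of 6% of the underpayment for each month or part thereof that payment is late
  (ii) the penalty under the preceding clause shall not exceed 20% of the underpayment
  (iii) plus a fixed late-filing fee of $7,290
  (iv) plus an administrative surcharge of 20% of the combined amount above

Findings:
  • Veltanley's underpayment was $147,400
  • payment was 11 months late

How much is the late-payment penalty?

Accrued rate: 6% × 11 = 66%, capped at 20% → 20%
Failure-to-pay penalty: 20% of $147,400 = $29,480
Penalty before surcharge: $29,480 + $7,290 = $36,770
Administrative surcharge: 20% of $36,770 = $7,354
Total penalty: $36,770 + $7,354 = $44,124

$44,124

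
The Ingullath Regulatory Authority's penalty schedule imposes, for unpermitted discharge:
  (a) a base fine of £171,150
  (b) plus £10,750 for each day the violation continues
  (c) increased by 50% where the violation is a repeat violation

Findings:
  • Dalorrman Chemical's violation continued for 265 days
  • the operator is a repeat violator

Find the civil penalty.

£4,529,850

Per-day component: 265 × £10,750 = £2,848,750
Base plus per-day: £171,150 + £2,848,750 = £3,019,900
Enhancement: 50% of £3,019,900 = £1,509,950
Enhanced fine: £3,019,900 + £1,509,950 = £4,529,850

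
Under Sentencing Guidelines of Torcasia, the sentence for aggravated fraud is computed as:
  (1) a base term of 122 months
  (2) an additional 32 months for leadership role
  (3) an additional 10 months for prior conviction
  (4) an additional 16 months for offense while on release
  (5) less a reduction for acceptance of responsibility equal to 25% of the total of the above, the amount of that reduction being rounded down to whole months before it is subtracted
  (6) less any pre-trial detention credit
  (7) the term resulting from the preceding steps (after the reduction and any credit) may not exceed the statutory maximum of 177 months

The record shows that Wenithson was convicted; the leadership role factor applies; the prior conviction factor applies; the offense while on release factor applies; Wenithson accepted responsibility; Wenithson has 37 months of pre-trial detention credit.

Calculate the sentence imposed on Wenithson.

98 months

Leadership role enhancement: +32 months
Prior conviction enhancement: +10 months
Offense while on release enhancement: +16 months
Adjusted term: 122 months + 32 months + 10 months + 16 months = 180 months
Acceptance of responsibility reduction: 25% of 180 months = 45 months (rounded down)
After reduction: 180 − 45 = 135 months
Less pre-trial detention credit: 135 months − 37 months = 98 months
Cap at 177 months: 98 months is within the cap, no reduction.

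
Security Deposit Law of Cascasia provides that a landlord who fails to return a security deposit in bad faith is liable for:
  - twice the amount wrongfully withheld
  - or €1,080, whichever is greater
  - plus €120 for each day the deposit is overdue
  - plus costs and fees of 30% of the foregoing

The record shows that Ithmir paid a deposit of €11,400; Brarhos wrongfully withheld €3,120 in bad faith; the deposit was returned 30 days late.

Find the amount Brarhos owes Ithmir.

€12,792

Doubled: 2 × €3,120 = €6,240
Minimum €1,080: €6,240 meets the minimum, no increase.
Late-return penalty: 30 × €120 = €3,600
Damages plus late penalty: €6,240 + €3,600 = €9,840
Costs and fees: 30% of €9,840 = €2,952
Total recovery: €9,840 + €2,952 = €12,792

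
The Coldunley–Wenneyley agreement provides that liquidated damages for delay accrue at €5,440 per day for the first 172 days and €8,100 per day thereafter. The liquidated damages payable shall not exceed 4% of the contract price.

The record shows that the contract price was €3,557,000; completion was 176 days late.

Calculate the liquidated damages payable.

First 172 days: 172 × €5,440 = €935,680
Remaining days: (176 − 172) × €8,100 = €32,400
Accrued per-day damages: €935,680 + €32,400 = €968,080
Cap: 4% of €3,557,000 = €142,280
Cap at €142,280: €968,080 exceeds the cap → €142,280

€142,280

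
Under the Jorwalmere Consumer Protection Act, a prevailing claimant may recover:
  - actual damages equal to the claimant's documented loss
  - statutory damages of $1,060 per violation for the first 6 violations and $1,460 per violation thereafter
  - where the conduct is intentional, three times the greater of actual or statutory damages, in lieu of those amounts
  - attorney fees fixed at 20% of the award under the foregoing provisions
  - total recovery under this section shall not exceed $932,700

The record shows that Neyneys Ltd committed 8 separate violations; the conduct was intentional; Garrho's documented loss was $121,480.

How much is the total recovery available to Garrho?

$437,328

First 6 violations: 6 × $1,060 = $6,360
Remaining violations: (8 − 6) × $1,460 = $2,920
Statutory damages: $6,360 + $2,920 = $9,280
Greater of actual damages ($121,480) or statutory damages ($9,280): $121,480
Trebled: 3 × $121,480 = $364,440
Attorney fees: 20% of $364,440 = $72,888
Total before cap: $364,440 + $72,888 = $437,328
Cap at $932,700: $437,328 is within the cap, no reduction.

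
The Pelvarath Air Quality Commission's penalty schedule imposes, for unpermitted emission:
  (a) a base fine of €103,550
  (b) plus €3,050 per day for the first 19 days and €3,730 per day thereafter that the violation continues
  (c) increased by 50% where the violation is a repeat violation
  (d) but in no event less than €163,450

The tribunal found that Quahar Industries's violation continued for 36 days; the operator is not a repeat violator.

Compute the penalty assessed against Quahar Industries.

First 19 days: 19 × €3,050 = €57,950
Remaining days: (36 − 19) × €3,730 = €63,410
Per-day component: €57,950 + €63,410 = €121,360
Base plus per-day: €103,550 + €121,360 = €224,910
The operator is not a repeat violator: no 50% increase.
Minimum €163,450: €224,910 meets the minimum, no increase.

€224,910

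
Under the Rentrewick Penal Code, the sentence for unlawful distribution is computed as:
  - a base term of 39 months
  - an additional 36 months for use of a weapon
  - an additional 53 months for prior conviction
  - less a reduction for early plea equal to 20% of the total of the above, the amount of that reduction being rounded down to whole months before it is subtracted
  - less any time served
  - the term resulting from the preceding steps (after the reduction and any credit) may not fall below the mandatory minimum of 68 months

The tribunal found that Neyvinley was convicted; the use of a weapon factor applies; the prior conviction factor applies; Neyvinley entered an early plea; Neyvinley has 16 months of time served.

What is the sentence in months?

87 months

Use of a weapon enhancement: +36 months
Prior conviction enhancement: +53 months
Adjusted term: 39 months + 36 months + 53 months = 128 months
Early plea reduction: 20% of 128 months = 25 months (rounded down)
After reduction: 128 − 25 = 103 months
Less time served: 103 months − 16 months = 87 months
Minimum 68 months: 87 months meets the minimum, no increase.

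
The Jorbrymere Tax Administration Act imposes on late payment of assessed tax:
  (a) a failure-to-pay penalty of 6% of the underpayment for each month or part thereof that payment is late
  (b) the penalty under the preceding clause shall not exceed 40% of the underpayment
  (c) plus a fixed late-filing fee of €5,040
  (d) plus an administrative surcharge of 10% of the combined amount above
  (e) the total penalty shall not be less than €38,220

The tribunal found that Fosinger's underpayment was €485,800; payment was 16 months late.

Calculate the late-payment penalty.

€219,296

Accrued rate: 6% × 16 = 96%, capped at 40% → 40%
Failure-to-pay penalty: 40% of €485,800 = €194,320
Penalty before surcharge: €194,320 + €5,040 = €199,360
Administrative surcharge: 10% of €199,360 = €19,936
Total penalty: €199,360 + €19,936 = €219,296
Minimum €38,220: €219,296 meets the minimum, no increase.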